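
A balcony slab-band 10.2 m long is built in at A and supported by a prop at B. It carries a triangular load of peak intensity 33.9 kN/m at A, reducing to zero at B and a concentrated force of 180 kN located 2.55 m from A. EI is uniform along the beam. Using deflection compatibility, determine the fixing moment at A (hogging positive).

M_A = 536.3 kN·m

Remove the prop at B; the released (primary) structure is a cantilever built in at A.
Downward deflection at the released point B due to the loads:
  triangular load, peak 33.9 at the fixed end: w₀L⁴/(30EI) = 12231/EI
  point load 180 at a = 2.55: Pa²(3L − a)/(6EI) = 5472/EI
  δ_0 = 17703/EI
Tip deflection under a unit load at B: L³/(3EI) = 353.7/EI.
The prop prevents deflection at B: R_B = δ_0/δ_{BB} = 17703/353.7 = 50.05 kN.
Moment equilibrium about A: M_A = Σ(load moments about A) − R_B·L = 1047 − 50.05×10.2 = 536.3 kN·m.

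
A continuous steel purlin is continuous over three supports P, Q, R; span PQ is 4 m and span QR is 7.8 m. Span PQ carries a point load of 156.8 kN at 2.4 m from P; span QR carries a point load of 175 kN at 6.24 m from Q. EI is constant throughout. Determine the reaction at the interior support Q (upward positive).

Insert a hinge at Q; M_Q is the redundant, and each span becomes simply supported.
Rotations at Q on the released spans (each span's end-slope, ×1/EI):
  span PQ: point load 156.8 at a = 2.4: Pab(L + a)/(6LEI) = 160.6/EI
  span QR: point load 175 at a = 6.24: Pab(L + b)/(6LEI) = 340.7/EI
  relative rotation θ_0 = (160.6 + 340.7)/EI = 501.3/EI
A unit hogging moment at Q produces rotation L₁/(3EI) + L₂/(3EI) = 3.933/EI.
Compatibility: M_Q·(L₁+L₂)/(3EI) = θ_0, giving M_Q = 127.4 kN·m (hogging).
Span PQ, ΣM about P with M_Q applied at Q: R_Q^{PQ}·4 = 376.3 + 127.4, so R_Q^{PQ} = 125.9 kN and R_P = 156.8 − 125.9 = 30.86 kN.
Span QR, ΣM about R: R_Q^{QR}·7.8 = 273 + 127.4, so R_Q^{QR} = 51.34 kN and R_R = 175 − 51.34 = 123.7 kN.
R_Q = 125.9 + 51.34 = 177.3 kN.

R_Q = 177.3 kN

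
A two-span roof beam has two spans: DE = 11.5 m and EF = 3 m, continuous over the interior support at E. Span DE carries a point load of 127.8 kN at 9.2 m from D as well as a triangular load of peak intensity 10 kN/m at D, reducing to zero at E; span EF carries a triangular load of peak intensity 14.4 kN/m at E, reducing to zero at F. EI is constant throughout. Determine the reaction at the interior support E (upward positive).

Insert a hinge at E; M_E is the redundant, and each span becomes simply supported.
Rotations at E on the released spans (each span's end-slope, ×1/EI):
  span DE: point load 127.8 at a = 9.2: Pab(L + a)/(6LEI) = 811.3/EI
  span DE: triangular load, peak 10: 7w₀L³/(360EI) = 295.7/EI
  span EF: triangular load, peak 14.4: w₀L³/(45EI) = 8.64/EI
  relative rotation θ_0 = (1107 + 8.64)/EI = 1116/EI
A unit hogging moment at E produces rotation L₁/(3EI) + L₂/(3EI) = 4.833/EI.
Slope continuity at E: θ_0 = M_E·4.833/EI, so M_E = 1116/4.833 = 230.8 kN·m (hogging).
Span DE, ΣM about D with M_E applied at E: R_E^{DE}·11.5 = 1396 + 230.8, so R_E^{DE} = 141.5 kN and R_D = 185.3 − 141.5 = 43.82 kN.
Span EF, ΣM about F: R_E^{EF}·3 = 43.2 + 230.8, so R_E^{EF} = 91.34 kN and R_F = 21.6 − 91.34 = -69.74 kN.
R_E = 141.5 + 91.34 = 232.8 kN.

R_E = 232.8 kN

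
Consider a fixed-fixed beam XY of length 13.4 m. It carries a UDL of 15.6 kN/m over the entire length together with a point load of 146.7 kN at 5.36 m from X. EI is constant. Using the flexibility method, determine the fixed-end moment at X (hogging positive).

M_X = 516.5 kN·m

Release both end moments; the primary structure is a simply-supported span XY with redundants M_X and M_Y.
On the primary (simply-supported) span, the end slopes from the loading are:
  at X: UDL 15.6: wL³/(24EI) = 1564/EI
  at Y: UDL 15.6: wL³/(24EI) = 1564/EI
  at X: point load 146.7 at a = 5.36: Pab(L + b)/(6LEI) = 1686/EI
  at Y: point load 146.7 at a = 5.36: Pab(L + a)/(6LEI) = 1475/EI
  θ_X0 = 3250/EI,  θ_Y0 = 3039/EI
Flexibility coefficients: a unit moment at one end gives L/(3EI) there and L/(6EI) at the far end, so f₁₁ = f₂₂ = 4.467/EI and f₁₂ = f₂₁ = 2.233/EI.
Compatibility — zero rotation at each built-in end:
  4.467 M_X + 2.233 M_Y = 3250
  2.233 M_X + 4.467 M_Y = 3039
Solving the pair gives M_X = 516.5 kN·m and M_Y = 422.1 kN·m (hogging).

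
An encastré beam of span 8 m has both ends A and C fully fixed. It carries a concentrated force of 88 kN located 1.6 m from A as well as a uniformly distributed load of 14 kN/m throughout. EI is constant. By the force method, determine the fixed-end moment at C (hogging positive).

M_C = 97.19 kN·m

Release both end moments; the primary structure is a simply-supported span AC with redundants M_A and M_C.
End rotations of the released simple span under the applied load (×1/EI):
  at A: point load 88 at a = 1.6: Pab(L + b)/(6LEI) = 270.3/EI
  at C: point load 88 at a = 1.6: Pab(L + a)/(6LEI) = 180.2/EI
  at A: UDL 14: wL³/(24EI) = 298.7/EI
  at C: UDL 14: wL³/(24EI) = 298.7/EI
  θ_A0 = 569/EI,  θ_C0 = 478.9/EI
Flexibility coefficients: a unit moment at one end gives L/(3EI) there and L/(6EI) at the far end, so f₁₁ = f₂₂ = 2.667/EI and f₁₂ = f₂₁ = 1.333/EI.
Compatibility — zero rotation at each built-in end:
  2.667 M_A + 1.333 M_C = 569
  1.333 M_A + 2.667 M_C = 478.9
Solving the pair gives M_A = 164.8 kN·m and M_C = 97.19 kN·m (hogging).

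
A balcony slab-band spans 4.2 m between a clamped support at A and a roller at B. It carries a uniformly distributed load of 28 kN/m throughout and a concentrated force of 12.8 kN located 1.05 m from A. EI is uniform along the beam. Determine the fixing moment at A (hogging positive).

M_A = 70.56 kN·m

Release the roller at B. Primary structure: cantilever fixed at A.
Deflection at B on the released cantilever, summing each load's contribution:
  UDL 28: wL⁴/(8EI) = 1089/EI
  point load 12.8 at a = 1.05: Pa²(3L − a)/(6EI) = 27.17/EI
  δ_0 = 1116/EI
Flexibility coefficient — unit upward force at B: δ_{BB} = L³/(3EI) = 24.7/EI.
The prop prevents deflection at B: R_B = δ_0/δ_{BB} = 1116/24.7 = 45.2 kN.
Moment equilibrium about A: M_A = Σ(load moments about A) − R_B·L = 260.4 − 45.2×4.2 = 70.56 kN·m.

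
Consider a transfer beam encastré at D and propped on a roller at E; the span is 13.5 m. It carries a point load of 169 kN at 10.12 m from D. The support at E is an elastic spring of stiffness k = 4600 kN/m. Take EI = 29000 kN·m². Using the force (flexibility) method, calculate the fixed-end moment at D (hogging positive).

Remove the prop at E; the released (primary) structure is a cantilever built in at D.
Free-end deflection of the primary structure under the applied loading (downward +):
  point load 169 at a = 10.12: Pa²(3L − a)/(6EI) = 87636/EI
Tip deflection under a unit load at E: L³/(3EI) = 820.1/EI.
With EI = 29000 kN·m²: δ_0 = 3.0219 m and δ_{EE} = 0.02828 m/kN.
Compatibility — the spring shortens by R_E/k under the reaction it provides: δ_0 − R_E·δ_{EE} = R_E/k. With 1/k = 0.000217 m/kN, R_E = δ_0 / (δ_{EE} + 1/k) = 3.0219 / (0.02828 + 0.000217) = 106 kN.
Moment equilibrium about D: M_D = Σ(load moments about D) − R_E·L = 1710 − 106×13.5 = 278.7 kN·m.

M_D = 278.7 kN·m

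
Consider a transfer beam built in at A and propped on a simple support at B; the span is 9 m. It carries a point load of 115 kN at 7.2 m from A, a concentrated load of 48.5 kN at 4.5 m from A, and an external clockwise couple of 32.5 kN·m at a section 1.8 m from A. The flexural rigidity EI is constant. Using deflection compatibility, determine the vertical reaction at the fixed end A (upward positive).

R_A = 65.43 kN

Take the reaction at B as the redundant and release it; the primary structure is a cantilever fixed at A.
Free-end deflection of the primary structure under the applied loading (downward +):
  point load 115 at a = 7.2: Pa²(3L − a)/(6EI) = 19673/EI
  point load 48.5 at a = 4.5: Pa²(3L − a)/(6EI) = 3683/EI
  clockwise couple 32.5 at a = 1.8: M₀a(2L − a)/(2EI) = 473.9/EI
  δ_0 = 23830/EI
Flexibility coefficient — unit upward force at B: δ_{BB} = L³/(3EI) = 243/EI.
Compatibility at B: δ_0 − R_B·δ_{BB} = 0, so R_B = 23830/243 = 98.07 kN.
Vertical equilibrium: R_A = ΣP − R_B = 163.5 − 98.07 = 65.43 kN.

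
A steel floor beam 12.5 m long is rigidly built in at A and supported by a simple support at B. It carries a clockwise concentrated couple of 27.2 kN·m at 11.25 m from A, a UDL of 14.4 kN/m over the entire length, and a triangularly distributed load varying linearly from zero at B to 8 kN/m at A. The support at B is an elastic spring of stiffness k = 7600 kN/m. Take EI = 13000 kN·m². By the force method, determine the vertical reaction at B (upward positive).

Choose R_B as the redundant. The primary structure is the cantilever fixed at A.
Deflection at B on the released cantilever, summing each load's contribution:
  clockwise couple 27.2 at a = 11.25: M₀a(2L − a)/(2EI) = 2104/EI
  UDL 14.4: wL⁴/(8EI) = 43945/EI
  triangular load, peak 8 at the fixed end: w₀L⁴/(30EI) = 6510/EI
  δ_0 = 52559/EI
Tip deflection under a unit load at B: L³/(3EI) = 651/EI.
With EI = 13000 kN·m²: δ_0 = 4.043 m and δ_{BB} = 0.05008 m/kN.
Compatibility — the spring shortens by R_B/k under the reaction it provides: δ_0 − R_B·δ_{BB} = R_B/k. With 1/k = 0.000132 m/kN, R_B = δ_0 / (δ_{BB} + 1/k) = 4.043 / (0.05008 + 0.000132) = 80.52 kN.

R_B = 80.52 kN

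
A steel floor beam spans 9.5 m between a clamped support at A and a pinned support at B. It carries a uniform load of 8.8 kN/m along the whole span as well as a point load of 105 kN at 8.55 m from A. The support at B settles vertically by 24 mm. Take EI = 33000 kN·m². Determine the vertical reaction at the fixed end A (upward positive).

Take the reaction at B as the redundant and release it; the primary structure is a cantilever fixed at A.
Downward deflection at the released point B due to the loads:
  UDL 8.8: wL⁴/(8EI) = 8960/EI
  point load 105 at a = 8.55: Pa²(3L − a)/(6EI) = 25522/EI
  δ_0 = 34481/EI
Tip deflection under a unit load at B: L³/(3EI) = 285.8/EI.
With EI = 33000 kN·m²: δ_0 = 1.0449 m and δ_{BB} = 0.00866 m/kN.
Compatibility — the beam at B must follow the support down by 0.024 m: δ_0 − R_B·δ_{BB} = 0.024, so R_B = (1.0449 − 0.024)/0.00866 = 117.9 kN.
Vertical equilibrium: R_A = ΣP − R_B = 188.6 − 117.9 = 70.72 kN.

R_A = 70.72 kN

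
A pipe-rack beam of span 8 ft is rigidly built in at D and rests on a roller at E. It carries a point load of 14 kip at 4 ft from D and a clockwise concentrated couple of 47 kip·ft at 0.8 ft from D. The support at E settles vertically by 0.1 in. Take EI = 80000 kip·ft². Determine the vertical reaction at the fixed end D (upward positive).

R_D = 11.86 kip

Take the reaction at E as the redundant and release it; the primary structure is a cantilever fixed at D.
Downward deflection at the released point E due to the loads:
  point load 14 at a = 4: Pa²(3L − a)/(6EI) = 746.7/EI
  clockwise couple 47 at a = 0.8: M₀a(2L − a)/(2EI) = 285.8/EI
  δ_0 = 1032/EI
Flexibility coefficient — unit upward force at E: δ_{EE} = L³/(3EI) = 170.7/EI.
With EI = 80000 kip·ft²: δ_0 = 0.012905 ft and δ_{EE} = 0.002133 ft/kip.
Compatibility — the beam at E must follow the support down by 0.008333 ft: δ_0 − R_E·δ_{EE} = 0.008333, so R_E = (0.012905 − 0.008333)/0.002133 = 2.143 kip.
Vertical equilibrium: R_D = ΣP − R_E = 14 − 2.143 = 11.86 kip.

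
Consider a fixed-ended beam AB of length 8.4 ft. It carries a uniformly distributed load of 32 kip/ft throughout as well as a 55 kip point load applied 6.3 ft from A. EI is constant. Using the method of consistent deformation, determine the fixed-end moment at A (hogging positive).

M_A = 209.8 kip·ft

Take the two fixed-end moments M_A, M_B as redundants; the released structure is the simple span AB.
End rotations of the released simple span under the applied load (×1/EI):
  at A: UDL 32: wL³/(24EI) = 790.3/EI
  at B: UDL 32: wL³/(24EI) = 790.3/EI
  at A: point load 55 at a = 6.3: Pab(L + b)/(6LEI) = 151.6/EI
  at B: point load 55 at a = 6.3: Pab(L + a)/(6LEI) = 212.2/EI
  θ_A0 = 941.9/EI,  θ_B0 = 1003/EI
Flexibility coefficients: a unit moment at one end gives L/(3EI) there and L/(6EI) at the far end, so f₁₁ = f₂₂ = 2.8/EI and f₁₂ = f₂₁ = 1.4/EI.
Compatibility — zero rotation at each built-in end:
  2.8 M_A + 1.4 M_B = 941.9
  1.4 M_A + 2.8 M_B = 1003
Solving the pair gives M_A = 209.8 kip·ft and M_B = 253.1 kip·ft (hogging).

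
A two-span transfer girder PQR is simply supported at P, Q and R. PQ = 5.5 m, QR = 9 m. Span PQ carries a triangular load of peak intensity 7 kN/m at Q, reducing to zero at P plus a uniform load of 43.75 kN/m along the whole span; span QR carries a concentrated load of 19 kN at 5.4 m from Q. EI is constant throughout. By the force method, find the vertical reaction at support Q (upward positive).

Take M_Q as the redundant. Released structure: two simple spans PQ and QR with a hinge at Q.
Rotations at Q on the released spans (each span's end-slope, ×1/EI):
  span PQ: triangular load, peak 7: w₀L³/(45EI) = 25.88/EI
  span PQ: UDL 43.75: wL³/(24EI) = 303.3/EI
  span QR: point load 19 at a = 5.4: Pab(L + b)/(6LEI) = 86.18/EI
  relative rotation θ_0 = (329.2 + 86.18)/EI = 415.4/EI
A unit hogging moment at Q produces rotation L₁/(3EI) + L₂/(3EI) = 4.833/EI.
Slope continuity at Q: θ_0 = M_Q·4.833/EI, so M_Q = 415.4/4.833 = 85.93 kN·m (hogging).
Span PQ, ΣM about P with M_Q applied at Q: R_Q^{PQ}·5.5 = 732.3 + 85.93, so R_Q^{PQ} = 148.8 kN and R_P = 259.9 − 148.8 = 111.1 kN.
Span QR, ΣM about R: R_Q^{QR}·9 = 68.4 + 85.93, so R_Q^{QR} = 17.15 kN and R_R = 19 − 17.15 = 1.852 kN.
R_Q = 148.8 + 17.15 = 165.9 kN.

R_Q = 165.9 kN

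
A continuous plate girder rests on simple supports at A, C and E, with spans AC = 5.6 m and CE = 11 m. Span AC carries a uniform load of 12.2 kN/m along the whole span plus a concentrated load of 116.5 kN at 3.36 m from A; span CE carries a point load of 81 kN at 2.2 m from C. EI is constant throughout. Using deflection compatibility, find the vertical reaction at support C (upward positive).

R_C = 207.5 kN

Insert a hinge at C; M_C is the redundant, and each span becomes simply supported.
Rotations at C on the released spans (each span's end-slope, ×1/EI):
  span AC: UDL 12.2: wL³/(24EI) = 89.27/EI
  span AC: point load 116.5 at a = 3.36: Pab(L + a)/(6LEI) = 233.8/EI
  span CE: point load 81 at a = 2.2: Pab(L + b)/(6LEI) = 470.4/EI
  relative rotation θ_0 = (323.1 + 470.4)/EI = 793.5/EI
A unit hogging moment at C produces rotation L₁/(3EI) + L₂/(3EI) = 5.533/EI.
Compatibility: M_C·(L₁+L₂)/(3EI) = θ_0, giving M_C = 143.4 kN·m (hogging).
Span AC, ΣM about A with M_C applied at C: R_C^{AC}·5.6 = 582.7 + 143.4, so R_C^{AC} = 129.7 kN and R_A = 184.8 − 129.7 = 55.15 kN.
Span CE, ΣM about E: R_C^{CE}·11 = 712.8 + 143.4, so R_C^{CE} = 77.84 kN and R_E = 81 − 77.84 = 3.163 kN.
R_C = 129.7 + 77.84 = 207.5 kN.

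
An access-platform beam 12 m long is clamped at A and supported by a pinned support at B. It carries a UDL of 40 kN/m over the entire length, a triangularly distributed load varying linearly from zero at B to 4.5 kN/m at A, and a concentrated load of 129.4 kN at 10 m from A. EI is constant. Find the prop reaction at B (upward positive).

R_B = 282.7 kN

Choose R_B as the redundant. The primary structure is the cantilever fixed at A.
Downward deflection at the released point B due to the loads:
  UDL 40: wL⁴/(8EI) = 103680/EI
  triangular load, peak 4.5 at the fixed end: w₀L⁴/(30EI) = 3110/EI
  point load 129.4 at a = 10: Pa²(3L − a)/(6EI) = 56073/EI
  δ_0 = 162864/EI
Flexibility coefficient — unit upward force at B: δ_{BB} = L³/(3EI) = 576/EI.
The prop prevents deflection at B: R_B = δ_0/δ_{BB} = 162864/576 = 282.7 kN.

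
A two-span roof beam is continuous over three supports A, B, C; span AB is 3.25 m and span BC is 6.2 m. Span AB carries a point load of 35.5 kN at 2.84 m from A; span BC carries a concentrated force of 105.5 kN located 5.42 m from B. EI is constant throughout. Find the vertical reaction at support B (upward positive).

Insert a hinge at B; M_B is the redundant, and each span becomes simply supported.
End slopes at the hinge B, treating each span as simply supported:
  span AB: point load 35.5 at a = 2.84: Pab(L + a)/(6LEI) = 12.91/EI
  span BC: point load 105.5 at a = 5.42: Pab(L + b)/(6LEI) = 83.69/EI
  relative rotation θ_0 = (12.91 + 83.69)/EI = 96.6/EI
A unit hogging moment at B produces rotation L₁/(3EI) + L₂/(3EI) = 3.15/EI.
Compatibility: M_B·(L₁+L₂)/(3EI) = θ_0, giving M_B = 30.67 kN·m (hogging).
Span AB, ΣM about A with M_B applied at B: R_B^{AB}·3.25 = 100.8 + 30.67, so R_B^{AB} = 40.46 kN and R_A = 35.5 − 40.46 = -4.957 kN.
Span BC, ΣM about C: R_B^{BC}·6.2 = 82.29 + 30.67, so R_B^{BC} = 18.22 kN and R_C = 105.5 − 18.22 = 87.28 kN.
R_B = 40.46 + 18.22 = 58.68 kN.

R_B = 58.68 kN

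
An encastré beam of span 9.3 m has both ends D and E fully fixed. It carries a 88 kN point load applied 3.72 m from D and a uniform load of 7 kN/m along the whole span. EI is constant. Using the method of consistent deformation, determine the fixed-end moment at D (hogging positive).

M_D = 168.3 kN·m

Take the two fixed-end moments M_D, M_E as redundants; the released structure is the simple span DE.
On the primary (simply-supported) span, the end slopes from the loading are:
  at D: point load 88 at a = 3.72: Pab(L + b)/(6LEI) = 487.1/EI
  at E: point load 88 at a = 3.72: Pab(L + a)/(6LEI) = 426.2/EI
  at D: UDL 7: wL³/(24EI) = 234.6/EI
  at E: UDL 7: wL³/(24EI) = 234.6/EI
  θ_D0 = 721.7/EI,  θ_E0 = 660.8/EI
Flexibility coefficients: a unit moment at one end gives L/(3EI) there and L/(6EI) at the far end, so f₁₁ = f₂₂ = 3.1/EI and f₁₂ = f₂₁ = 1.55/EI.
Compatibility — zero rotation at each built-in end:
  3.1 M_D + 1.55 M_E = 721.7
  1.55 M_D + 3.1 M_E = 660.8
Solving the pair gives M_D = 168.3 kN·m and M_E = 129 kN·m (hogging).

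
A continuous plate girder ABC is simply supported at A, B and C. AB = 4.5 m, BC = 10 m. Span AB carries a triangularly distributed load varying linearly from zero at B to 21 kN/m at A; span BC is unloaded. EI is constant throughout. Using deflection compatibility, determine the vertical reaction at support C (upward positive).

R_C = -0.7698 kN

Release continuity at B by inserting a hinge; the redundant is the internal moment M_B. The primary structure is two simply-supported spans AB and BC.
End slopes at the hinge B, treating each span as simply supported:
  span AB: triangular load, peak 21: 7w₀L³/(360EI) = 37.21/EI
  relative rotation θ_0 = (37.21 + 0)/EI = 37.21/EI
A unit hogging moment at B produces rotation L₁/(3EI) + L₂/(3EI) = 4.833/EI.
Compatibility: M_B·(L₁+L₂)/(3EI) = θ_0, giving M_B = 7.698 kN·m (hogging).
Span BC, ΣM about C: R_B^{BC}·10 = 0 + 7.698, so R_B^{BC} = 0.7698 kN and R_C = 0 − 0.7698 = -0.7698 kN.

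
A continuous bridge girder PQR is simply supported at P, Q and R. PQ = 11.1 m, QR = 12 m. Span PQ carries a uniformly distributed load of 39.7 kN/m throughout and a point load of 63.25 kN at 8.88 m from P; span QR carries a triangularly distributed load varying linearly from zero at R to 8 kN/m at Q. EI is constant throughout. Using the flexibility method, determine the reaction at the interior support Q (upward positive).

R_Q = 369.2 kN

Take M_Q as the redundant. Released structure: two simple spans PQ and QR with a hinge at Q.
End slopes at the hinge Q, treating each span as simply supported:
  span PQ: UDL 39.7: wL³/(24EI) = 2262/EI
  span PQ: point load 63.25 at a = 8.88: Pab(L + a)/(6LEI) = 374.1/EI
  span QR: triangular load, peak 8: w₀L³/(45EI) = 307.2/EI
  relative rotation θ_0 = (2636 + 307.2)/EI = 2944/EI
A unit hogging moment at Q produces rotation L₁/(3EI) + L₂/(3EI) = 7.7/EI.
Slope continuity at Q: θ_0 = M_Q·7.7/EI, so M_Q = 2944/7.7 = 382.3 kN·m (hogging).
Span PQ, ΣM about P with M_Q applied at Q: R_Q^{PQ}·11.1 = 3007 + 382.3, so R_Q^{PQ} = 305.4 kN and R_P = 503.9 − 305.4 = 198.5 kN.
Span QR, ΣM about R: R_Q^{QR}·12 = 384 + 382.3, so R_Q^{QR} = 63.86 kN and R_R = 48 − 63.86 = -15.86 kN.
R_Q = 305.4 + 63.86 = 369.2 kN.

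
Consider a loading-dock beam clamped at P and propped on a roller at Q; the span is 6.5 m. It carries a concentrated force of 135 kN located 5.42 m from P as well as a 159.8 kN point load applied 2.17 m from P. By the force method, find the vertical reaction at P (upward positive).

R_P = 169.4 kN

Remove the prop at Q; the released (primary) structure is a cantilever built in at P.
Deflection at Q on the released cantilever, summing each load's contribution:
  point load 135 at a = 5.42: Pa²(3L − a)/(6EI) = 9306/EI
  point load 159.8 at a = 2.17: Pa²(3L − a)/(6EI) = 2173/EI
  δ_0 = 11480/EI
Tip deflection under a unit load at Q: L³/(3EI) = 91.54/EI.
The prop prevents deflection at Q: R_Q = δ_0/δ_{QQ} = 11480/91.54 = 125.4 kN.
Vertical equilibrium: R_P = ΣP − R_Q = 294.8 − 125.4 = 169.4 kN.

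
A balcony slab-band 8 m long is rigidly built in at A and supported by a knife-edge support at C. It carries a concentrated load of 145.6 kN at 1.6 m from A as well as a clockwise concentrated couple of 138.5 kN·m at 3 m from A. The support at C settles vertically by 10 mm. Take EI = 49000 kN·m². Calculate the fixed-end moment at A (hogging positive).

Remove the prop at C; the released (primary) structure is a cantilever built in at A.
Free-end deflection of the primary structure under the applied loading (downward +):
  point load 145.6 at a = 1.6: Pa²(3L − a)/(6EI) = 1392/EI
  clockwise couple 138.5 at a = 3: M₀a(2L − a)/(2EI) = 2701/EI
  δ_0 = 4092/EI
Flexibility coefficient — unit upward force at C: δ_{CC} = L³/(3EI) = 170.7/EI.
With EI = 49000 kN·m²: δ_0 = 0.083516 m and δ_{CC} = 0.003483 m/kN.
Compatibility — the beam at C must follow the support down by 0.01 m: δ_0 − R_C·δ_{CC} = 0.01, so R_C = (0.083516 − 0.01)/0.003483 = 21.11 kN.
Moment equilibrium about A: M_A = Σ(load moments about A) − R_C·L = 371.5 − 21.11×8 = 202.6 kN·m.

M_A = 202.6 kN·m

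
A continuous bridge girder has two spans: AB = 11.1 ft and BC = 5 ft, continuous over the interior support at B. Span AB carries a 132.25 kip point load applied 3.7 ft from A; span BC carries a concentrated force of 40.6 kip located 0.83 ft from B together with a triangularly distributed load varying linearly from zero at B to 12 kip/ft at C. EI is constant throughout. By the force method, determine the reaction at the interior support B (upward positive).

Release continuity at B by inserting a hinge; the redundant is the internal moment M_B. The primary structure is two simply-supported spans AB and BC.
Rotations at B on the released spans (each span's end-slope, ×1/EI):
  span AB: point load 132.25 at a = 3.7: Pab(L + a)/(6LEI) = 804.7/EI
  span BC: point load 40.6 at a = 0.83: Pab(L + b)/(6LEI) = 42.95/EI
  span BC: triangular load, peak 12: 7w₀L³/(360EI) = 29.17/EI
  relative rotation θ_0 = (804.7 + 72.12)/EI = 876.8/EI
A unit hogging moment at B produces rotation L₁/(3EI) + L₂/(3EI) = 5.367/EI.
Compatibility: M_B·(L₁+L₂)/(3EI) = θ_0, giving M_B = 163.4 kip·ft (hogging).
Span AB, ΣM about A with M_B applied at B: R_B^{AB}·11.1 = 489.3 + 163.4, so R_B^{AB} = 58.8 kip and R_A = 132.2 − 58.8 = 73.45 kip.
Span BC, ΣM about C: R_B^{BC}·5 = 219.3 + 163.4, so R_B^{BC} = 76.54 kip and R_C = 70.6 − 76.54 = -5.936 kip.
R_B = 58.8 + 76.54 = 135.3 kip.

R_B = 135.3 kip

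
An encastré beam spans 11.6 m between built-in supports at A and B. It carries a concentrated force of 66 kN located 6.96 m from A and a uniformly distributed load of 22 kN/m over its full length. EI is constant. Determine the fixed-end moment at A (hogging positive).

M_A = 320.2 kN·m

Release both end moments; the primary structure is a simply-supported span AB with redundants M_A and M_B.
On the primary (simply-supported) span, the end slopes from the loading are:
  at A: point load 66 at a = 6.96: Pab(L + b)/(6LEI) = 497.3/EI
  at B: point load 66 at a = 6.96: Pab(L + a)/(6LEI) = 568.4/EI
  at A: UDL 22: wL³/(24EI) = 1431/EI
  at B: UDL 22: wL³/(24EI) = 1431/EI
  θ_A0 = 1928/EI,  θ_B0 = 1999/EI
Flexibility coefficients: a unit moment at one end gives L/(3EI) there and L/(6EI) at the far end, so f₁₁ = f₂₂ = 3.867/EI and f₁₂ = f₂₁ = 1.933/EI.
Compatibility — zero rotation at each built-in end:
  3.867 M_A + 1.933 M_B = 1928
  1.933 M_A + 3.867 M_B = 1999
Solving the pair gives M_A = 320.2 kN·m and M_B = 356.9 kN·m (hogging).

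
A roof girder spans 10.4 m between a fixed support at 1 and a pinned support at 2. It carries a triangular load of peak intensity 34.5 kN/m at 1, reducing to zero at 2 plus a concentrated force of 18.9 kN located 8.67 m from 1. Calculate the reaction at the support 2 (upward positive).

R_2 = 50.11 kN

Release the roller at 2. Primary structure: cantilever fixed at 1.
Deflection at 2 on the released cantilever, summing each load's contribution:
  triangular load, peak 34.5 at the fixed end: w₀L⁴/(30EI) = 13453/EI
  point load 18.9 at a = 8.67: Pa²(3L − a)/(6EI) = 5335/EI
  δ_0 = 18788/EI
Flexibility coefficient — unit upward force at 2: δ_{22} = L³/(3EI) = 375/EI.
The prop prevents deflection at 2: R_2 = δ_0/δ_{22} = 18788/375 = 50.11 kN.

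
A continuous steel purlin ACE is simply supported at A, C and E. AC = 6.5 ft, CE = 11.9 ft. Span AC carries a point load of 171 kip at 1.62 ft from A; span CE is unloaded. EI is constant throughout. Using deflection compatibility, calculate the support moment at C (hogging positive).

Insert a hinge at C; M_C is the redundant, and each span becomes simply supported.
Rotations at C on the released spans (each span's end-slope, ×1/EI):
  span AC: point load 171 at a = 1.62: Pab(L + a)/(6LEI) = 281.5/EI
  relative rotation θ_0 = (281.5 + 0)/EI = 281.5/EI
A unit hogging moment at C produces rotation L₁/(3EI) + L₂/(3EI) = 6.133/EI.
Slope continuity at C: θ_0 = M_C·6.133/EI, so M_C = 281.5/6.133 = 45.89 kip·ft (hogging).

M_C = 45.89 kip·ft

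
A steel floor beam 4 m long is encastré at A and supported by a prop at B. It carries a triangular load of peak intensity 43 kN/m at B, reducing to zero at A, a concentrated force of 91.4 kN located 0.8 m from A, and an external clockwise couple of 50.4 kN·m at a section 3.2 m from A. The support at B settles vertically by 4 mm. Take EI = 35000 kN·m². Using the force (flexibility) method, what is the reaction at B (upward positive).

R_B = 64 kN

Take the reaction at B as the redundant and release it; the primary structure is a cantilever fixed at A.
Deflection at B on the released cantilever, summing each load's contribution:
  triangular load, peak 43 at the free end: 11w₀L⁴/(120EI) = 1009/EI
  point load 91.4 at a = 0.8: Pa²(3L − a)/(6EI) = 109.2/EI
  clockwise couple 50.4 at a = 3.2: M₀a(2L − a)/(2EI) = 387.1/EI
  δ_0 = 1505/EI
Flexibility coefficient — unit upward force at B: δ_{BB} = L³/(3EI) = 21.33/EI.
With EI = 35000 kN·m²: δ_0 = 0.043009 m and δ_{BB} = 0.00061 m/kN.
Compatibility — the beam at B must follow the support down by 0.004 m: δ_0 − R_B·δ_{BB} = 0.004, so R_B = (0.043009 − 0.004)/0.00061 = 64 kN.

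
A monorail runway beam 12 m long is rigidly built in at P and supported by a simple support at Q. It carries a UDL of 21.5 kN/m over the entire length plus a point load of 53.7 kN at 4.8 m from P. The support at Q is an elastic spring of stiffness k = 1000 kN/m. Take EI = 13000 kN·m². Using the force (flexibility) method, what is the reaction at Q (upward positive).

R_Q = 105.5 kN

Choose R_Q as the redundant. The primary structure is the cantilever fixed at P.
Deflection at Q on the released cantilever, summing each load's contribution:
  UDL 21.5: wL⁴/(8EI) = 55728/EI
  point load 53.7 at a = 4.8: Pa²(3L − a)/(6EI) = 6434/EI
  δ_0 = 62162/EI
Tip deflection under a unit load at Q: L³/(3EI) = 576/EI.
With EI = 13000 kN·m²: δ_0 = 4.7817 m and δ_{QQ} = 0.044308 m/kN.
Compatibility — the spring shortens by R_Q/k under the reaction it provides: δ_0 − R_Q·δ_{QQ} = R_Q/k. With 1/k = 0.001 m/kN, R_Q = δ_0 / (δ_{QQ} + 1/k) = 4.7817 / (0.044308 + 0.001) = 105.5 kN.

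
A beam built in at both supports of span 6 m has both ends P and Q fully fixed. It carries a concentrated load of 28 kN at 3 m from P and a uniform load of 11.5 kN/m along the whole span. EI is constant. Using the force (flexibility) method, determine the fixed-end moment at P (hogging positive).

Release both end moments; the primary structure is a simply-supported span PQ with redundants M_P and M_Q.
End rotations of the released simple span under the applied load (×1/EI):
  at P: point load 28 at a = 3: Pab(L + b)/(6LEI) = 63/EI
  at Q: point load 28 at a = 3: Pab(L + a)/(6LEI) = 63/EI
  at P: UDL 11.5: wL³/(24EI) = 103.5/EI
  at Q: UDL 11.5: wL³/(24EI) = 103.5/EI
  θ_P0 = 166.5/EI,  θ_Q0 = 166.5/EI
Flexibility coefficients: a unit moment at one end gives L/(3EI) there and L/(6EI) at the far end, so f₁₁ = f₂₂ = 2/EI and f₁₂ = f₂₁ = 1/EI.
Compatibility — zero rotation at each built-in end:
  2 M_P + 1 M_Q = 166.5
  1 M_P + 2 M_Q = 166.5
Solving the pair gives M_P = 55.5 kN·m and M_Q = 55.5 kN·m (hogging).

M_P = 55.5 kN·m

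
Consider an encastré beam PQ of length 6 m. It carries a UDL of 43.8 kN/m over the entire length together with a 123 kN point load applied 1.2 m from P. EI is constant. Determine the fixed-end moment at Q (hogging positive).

Release both end moments; the primary structure is a simply-supported span PQ with redundants M_P and M_Q.
End rotations of the released simple span under the applied load (×1/EI):
  at P: UDL 43.8: wL³/(24EI) = 394.2/EI
  at Q: UDL 43.8: wL³/(24EI) = 394.2/EI
  at P: point load 123 at a = 1.2: Pab(L + b)/(6LEI) = 212.5/EI
  at Q: point load 123 at a = 1.2: Pab(L + a)/(6LEI) = 141.7/EI
  θ_P0 = 606.7/EI,  θ_Q0 = 535.9/EI
Flexibility coefficients: a unit moment at one end gives L/(3EI) there and L/(6EI) at the far end, so f₁₁ = f₂₂ = 2/EI and f₁₂ = f₂₁ = 1/EI.
Compatibility — zero rotation at each built-in end:
  2 M_P + 1 M_Q = 606.7
  1 M_P + 2 M_Q = 535.9
Solving the pair gives M_P = 225.9 kN·m and M_Q = 155 kN·m (hogging).

M_Q = 155 kN·m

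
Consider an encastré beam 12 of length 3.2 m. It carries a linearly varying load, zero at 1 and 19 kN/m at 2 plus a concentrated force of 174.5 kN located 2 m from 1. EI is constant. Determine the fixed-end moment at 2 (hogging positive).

M_2 = 91.52 kN·m

Take the two fixed-end moments M_1, M_2 as redundants; the released structure is the simple span 12.
On the primary (simply-supported) span, the end slopes from the loading are:
  at 1: triangular load, peak 19: 7w₀L³/(360EI) = 12.11/EI
  at 2: triangular load, peak 19: w₀L³/(45EI) = 13.84/EI
  at 1: point load 174.5 at a = 2: Pab(L + b)/(6LEI) = 95.97/EI
  at 2: point load 174.5 at a = 2: Pab(L + a)/(6LEI) = 113.4/EI
  θ_10 = 108.1/EI,  θ_20 = 127.3/EI
Flexibility coefficients: a unit moment at one end gives L/(3EI) there and L/(6EI) at the far end, so f₁₁ = f₂₂ = 1.067/EI and f₁₂ = f₂₁ = 0.5333/EI.
Compatibility — zero rotation at each built-in end:
  1.067 M_1 + 0.5333 M_2 = 108.1
  0.5333 M_1 + 1.067 M_2 = 127.3
Solving the pair gives M_1 = 55.56 kN·m and M_2 = 91.52 kN·m (hogging).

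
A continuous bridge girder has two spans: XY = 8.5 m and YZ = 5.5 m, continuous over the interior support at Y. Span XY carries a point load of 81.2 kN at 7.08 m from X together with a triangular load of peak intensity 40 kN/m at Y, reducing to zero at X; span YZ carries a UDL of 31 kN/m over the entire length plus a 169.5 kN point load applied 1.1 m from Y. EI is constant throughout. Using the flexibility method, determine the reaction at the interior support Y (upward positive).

R_Y = 482.4 kN

Release continuity at Y by inserting a hinge; the redundant is the internal moment M_Y. The primary structure is two simply-supported spans XY and YZ.
Rotations at Y on the released spans (each span's end-slope, ×1/EI):
  span XY: point load 81.2 at a = 7.08: Pab(L + a)/(6LEI) = 249.4/EI
  span XY: triangular load, peak 40: w₀L³/(45EI) = 545.9/EI
  span YZ: UDL 31: wL³/(24EI) = 214.9/EI
  span YZ: point load 169.5 at a = 1.1: Pab(L + b)/(6LEI) = 246.1/EI
  relative rotation θ_0 = (795.3 + 461)/EI = 1256/EI
A unit hogging moment at Y produces rotation L₁/(3EI) + L₂/(3EI) = 4.667/EI.
Slope continuity at Y: θ_0 = M_Y·4.667/EI, so M_Y = 1256/4.667 = 269.2 kN·m (hogging).
Span XY, ΣM about X with M_Y applied at Y: R_Y^{XY}·8.5 = 1538 + 269.2, so R_Y^{XY} = 212.6 kN and R_X = 251.2 − 212.6 = 38.56 kN.
Span YZ, ΣM about Z: R_Y^{YZ}·5.5 = 1215 + 269.2, so R_Y^{YZ} = 269.8 kN and R_Z = 340 − 269.8 = 70.2 kN.
R_Y = 212.6 + 269.8 = 482.4 kN.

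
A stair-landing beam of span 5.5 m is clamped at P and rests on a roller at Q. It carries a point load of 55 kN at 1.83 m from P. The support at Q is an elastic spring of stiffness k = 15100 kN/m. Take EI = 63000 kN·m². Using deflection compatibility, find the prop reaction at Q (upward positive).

R_Q = 7.552 kN

Release the roller at Q. Primary structure: cantilever fixed at P.
Free-end deflection of the primary structure under the applied loading (downward +):
  point load 55 at a = 1.83: Pa²(3L − a)/(6EI) = 450.3/EI
Flexibility coefficient — unit upward force at Q: δ_{QQ} = L³/(3EI) = 55.46/EI.
With EI = 63000 kN·m²: δ_0 = 0.007148 m and δ_{QQ} = 0.00088 m/kN.
Compatibility — the spring shortens by R_Q/k under the reaction it provides: δ_0 − R_Q·δ_{QQ} = R_Q/k. With 1/k = 0.000066 m/kN, R_Q = δ_0 / (δ_{QQ} + 1/k) = 0.007148 / (0.00088 + 0.000066) = 7.552 kN.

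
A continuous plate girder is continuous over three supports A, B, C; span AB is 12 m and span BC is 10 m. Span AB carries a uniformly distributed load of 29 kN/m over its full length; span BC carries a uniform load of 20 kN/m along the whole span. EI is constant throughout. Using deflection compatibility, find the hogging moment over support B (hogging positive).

M_B = 398.4 kN·m

Release continuity at B by inserting a hinge; the redundant is the internal moment M_B. The primary structure is two simply-supported spans AB and BC.
Rotations at B on the released spans (each span's end-slope, ×1/EI):
  span AB: UDL 29: wL³/(24EI) = 2088/EI
  span BC: UDL 20: wL³/(24EI) = 833.3/EI
  relative rotation θ_0 = (2088 + 833.3)/EI = 2921/EI
A unit hogging moment at B produces rotation L₁/(3EI) + L₂/(3EI) = 7.333/EI.
Slope continuity at B: θ_0 = M_B·7.333/EI, so M_B = 2921/7.333 = 398.4 kN·m (hogging).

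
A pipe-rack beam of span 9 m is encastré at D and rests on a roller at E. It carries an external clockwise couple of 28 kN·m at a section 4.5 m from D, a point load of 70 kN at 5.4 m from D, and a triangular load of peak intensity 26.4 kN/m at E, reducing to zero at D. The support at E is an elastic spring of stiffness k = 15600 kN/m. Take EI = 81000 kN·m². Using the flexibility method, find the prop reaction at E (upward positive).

R_E = 97.01 kN

Remove the prop at E; the released (primary) structure is a cantilever built in at D.
Primary-structure tip deflection at E by superposition:
  clockwise couple 28 at a = 4.5: M₀a(2L − a)/(2EI) = 850.5/EI
  point load 70 at a = 5.4: Pa²(3L − a)/(6EI) = 7348/EI
  triangular load, peak 26.4 at the free end: 11w₀L⁴/(120EI) = 15878/EI
  δ_0 = 24076/EI
Flexibility coefficient — unit upward force at E: δ_{EE} = L³/(3EI) = 243/EI.
With EI = 81000 kN·m²: δ_0 = 0.29724 m and δ_{EE} = 0.003 m/kN.
Compatibility — the spring shortens by R_E/k under the reaction it provides: δ_0 − R_E·δ_{EE} = R_E/k. With 1/k = 0.000064 m/kN, R_E = δ_0 / (δ_{EE} + 1/k) = 0.29724 / (0.003 + 0.000064) = 97.01 kN.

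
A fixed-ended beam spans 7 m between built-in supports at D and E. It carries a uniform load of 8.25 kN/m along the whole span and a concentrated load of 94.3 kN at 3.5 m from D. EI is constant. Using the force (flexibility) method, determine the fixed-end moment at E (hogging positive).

M_E = 116.2 kN·m

Take the two fixed-end moments M_D, M_E as redundants; the released structure is the simple span DE.
Simple-span end rotations at D and E under the given loads:
  at D: UDL 8.25: wL³/(24EI) = 117.9/EI
  at E: UDL 8.25: wL³/(24EI) = 117.9/EI
  at D: point load 94.3 at a = 3.5: Pab(L + b)/(6LEI) = 288.8/EI
  at E: point load 94.3 at a = 3.5: Pab(L + a)/(6LEI) = 288.8/EI
  θ_D0 = 406.7/EI,  θ_E0 = 406.7/EI
Flexibility coefficients: a unit moment at one end gives L/(3EI) there and L/(6EI) at the far end, so f₁₁ = f₂₂ = 2.333/EI and f₁₂ = f₂₁ = 1.167/EI.
Compatibility — zero rotation at each built-in end:
  2.333 M_D + 1.167 M_E = 406.7
  1.167 M_D + 2.333 M_E = 406.7
Solving the pair gives M_D = 116.2 kN·m and M_E = 116.2 kN·m (hogging).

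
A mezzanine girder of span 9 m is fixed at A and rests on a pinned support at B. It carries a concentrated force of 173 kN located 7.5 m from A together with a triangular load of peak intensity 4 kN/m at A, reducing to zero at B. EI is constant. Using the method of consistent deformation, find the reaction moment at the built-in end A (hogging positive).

M_A = 147.7 kN·m

Choose R_B as the redundant. The primary structure is the cantilever fixed at A.
Deflection at B on the released cantilever, summing each load's contribution:
  point load 173 at a = 7.5: Pa²(3L − a)/(6EI) = 31627/EI
  triangular load, peak 4 at the fixed end: w₀L⁴/(30EI) = 874.8/EI
  δ_0 = 32501/EI
Flexibility coefficient — unit upward force at B: δ_{BB} = L³/(3EI) = 243/EI.
Compatibility at B: δ_0 − R_B·δ_{BB} = 0, so R_B = 32501/243 = 133.8 kN.
Moment equilibrium about A: M_A = Σ(load moments about A) − R_B·L = 1352 − 133.8×9 = 147.7 kN·m.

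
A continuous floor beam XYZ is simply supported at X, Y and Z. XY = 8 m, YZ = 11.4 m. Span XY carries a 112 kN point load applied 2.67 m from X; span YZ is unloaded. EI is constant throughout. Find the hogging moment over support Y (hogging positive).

M_Y = 54.79 kN·m

Take M_Y as the redundant. Released structure: two simple spans XY and YZ with a hinge at Y.
Discontinuity in slope at Y on the released structure — sum the simple-span end rotations:
  span XY: point load 112 at a = 2.67: Pab(L + a)/(6LEI) = 354.3/EI
  relative rotation θ_0 = (354.3 + 0)/EI = 354.3/EI
A unit hogging moment at Y produces rotation L₁/(3EI) + L₂/(3EI) = 6.467/EI.
Slope continuity at Y: θ_0 = M_Y·6.467/EI, so M_Y = 354.3/6.467 = 54.79 kN·m (hogging).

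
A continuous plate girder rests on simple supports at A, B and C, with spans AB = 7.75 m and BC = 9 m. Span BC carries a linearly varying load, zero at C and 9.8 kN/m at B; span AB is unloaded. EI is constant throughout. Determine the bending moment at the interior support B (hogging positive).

M_B = 28.43 kN·m

Release continuity at B by inserting a hinge; the redundant is the internal moment M_B. The primary structure is two simply-supported spans AB and BC.
Rotations at B on the released spans (each span's end-slope, ×1/EI):
  span BC: triangular load, peak 9.8: w₀L³/(45EI) = 158.8/EI
  relative rotation θ_0 = (0 + 158.8)/EI = 158.8/EI
A unit hogging moment at B produces rotation L₁/(3EI) + L₂/(3EI) = 5.583/EI.
Compatibility: M_B·(L₁+L₂)/(3EI) = θ_0, giving M_B = 28.43 kN·m (hogging).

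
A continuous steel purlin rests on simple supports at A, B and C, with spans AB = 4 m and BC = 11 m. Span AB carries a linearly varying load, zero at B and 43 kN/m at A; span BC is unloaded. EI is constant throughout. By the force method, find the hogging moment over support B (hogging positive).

Insert a hinge at B; M_B is the redundant, and each span becomes simply supported.
Rotations at B on the released spans (each span's end-slope, ×1/EI):
  span AB: triangular load, peak 43: 7w₀L³/(360EI) = 53.51/EI
  relative rotation θ_0 = (53.51 + 0)/EI = 53.51/EI
A unit hogging moment at B produces rotation L₁/(3EI) + L₂/(3EI) = 5/EI.
Compatibility: M_B·(L₁+L₂)/(3EI) = θ_0, giving M_B = 10.7 kN·m (hogging).

M_B = 10.7 kN·m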